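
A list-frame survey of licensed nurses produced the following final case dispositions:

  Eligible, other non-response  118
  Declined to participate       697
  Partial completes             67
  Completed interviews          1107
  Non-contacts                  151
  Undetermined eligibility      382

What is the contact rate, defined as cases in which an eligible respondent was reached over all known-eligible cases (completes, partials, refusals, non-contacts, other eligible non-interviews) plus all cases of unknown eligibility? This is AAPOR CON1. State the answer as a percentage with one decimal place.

78.9%

Numerator → 1107 + 67 + 697 + 118 = 1989
Base → 1107 + 67 + 697 + 151 + 118 + 382 = 2522
CON1 = 1989 / 2522 = 0.7887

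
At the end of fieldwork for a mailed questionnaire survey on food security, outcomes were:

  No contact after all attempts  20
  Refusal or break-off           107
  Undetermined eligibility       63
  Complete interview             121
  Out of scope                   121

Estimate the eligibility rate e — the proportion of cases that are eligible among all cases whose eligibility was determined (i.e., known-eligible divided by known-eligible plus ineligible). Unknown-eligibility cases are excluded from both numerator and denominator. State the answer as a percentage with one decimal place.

Known eligible = 121 + 107 + 20 = 248
e = 248 / (248 + 121) = 248 / 369 = 0.6721

67.2%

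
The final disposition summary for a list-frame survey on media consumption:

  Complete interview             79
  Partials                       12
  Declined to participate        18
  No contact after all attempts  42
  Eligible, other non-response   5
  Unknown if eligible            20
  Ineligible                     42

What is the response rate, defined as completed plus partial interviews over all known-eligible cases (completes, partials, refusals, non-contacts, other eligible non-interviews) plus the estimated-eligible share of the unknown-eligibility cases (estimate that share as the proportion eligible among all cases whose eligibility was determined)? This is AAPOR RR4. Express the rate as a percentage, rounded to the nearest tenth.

53.0%

Top = 79 + 12 = 91
Eligible (known) = 79 + 12 + 18 + 42 + 5 = 156
e = 156 / (156 + 42) = 156 / 198 = 0.7879
Eligible share of unknowns = 0.7879 × 20 = 15.76
Base = 156 + 15.76 = 171.76
RR4 = 91 / 171.76 = 0.5298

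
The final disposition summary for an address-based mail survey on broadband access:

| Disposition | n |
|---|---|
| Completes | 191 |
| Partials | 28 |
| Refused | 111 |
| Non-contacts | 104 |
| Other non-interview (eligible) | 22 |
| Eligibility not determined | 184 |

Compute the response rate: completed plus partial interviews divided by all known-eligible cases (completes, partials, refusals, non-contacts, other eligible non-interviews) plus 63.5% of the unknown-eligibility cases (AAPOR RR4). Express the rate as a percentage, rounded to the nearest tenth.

Top = 191 + 28 = 219
Known eligible = 191 + 28 + 111 + 104 + 22 = 456
e × U = 0.6350 × 184 = 116.84
Denominator = 456 + 116.84 = 572.84
RR4 = 219 / 572.84 = 0.3823

38.2%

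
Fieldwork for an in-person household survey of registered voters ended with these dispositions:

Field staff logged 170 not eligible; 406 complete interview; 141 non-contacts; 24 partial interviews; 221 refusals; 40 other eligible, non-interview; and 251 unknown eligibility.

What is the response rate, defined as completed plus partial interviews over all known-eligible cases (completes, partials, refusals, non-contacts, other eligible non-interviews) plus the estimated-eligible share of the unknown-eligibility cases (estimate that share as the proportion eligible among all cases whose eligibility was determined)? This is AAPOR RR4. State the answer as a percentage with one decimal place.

Numerator: 406 + 24 = 430
Eligible (known): 406 + 24 + 221 + 141 + 40 = 832
e = 832 / (832 + 170) = 832 / 1002 = 0.8303
e × U: 0.8303 × 251 = 208.41
Base: 832 + 208.41 = 1040.41
RR4 = 430 / 1040.41 = 0.4133

41.3%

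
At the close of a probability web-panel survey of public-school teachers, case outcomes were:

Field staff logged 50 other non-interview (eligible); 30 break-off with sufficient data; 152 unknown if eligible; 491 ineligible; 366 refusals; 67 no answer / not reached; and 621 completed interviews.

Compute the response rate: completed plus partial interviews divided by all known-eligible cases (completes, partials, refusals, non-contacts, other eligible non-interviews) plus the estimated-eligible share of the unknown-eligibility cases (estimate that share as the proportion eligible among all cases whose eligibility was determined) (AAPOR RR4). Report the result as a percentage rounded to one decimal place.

Num = 621 + 30 = 651
Determined eligible = 621 + 30 + 366 + 67 + 50 = 1134
e = 1134 / (1134 + 491) = 1134 / 1625 = 0.6978
Estimated eligible among unknowns = 0.6978 × 152 = 106.07
Base = 1134 + 106.07 = 1240.07
RR4 = 651 / 1240.07 = 0.5250

52.5%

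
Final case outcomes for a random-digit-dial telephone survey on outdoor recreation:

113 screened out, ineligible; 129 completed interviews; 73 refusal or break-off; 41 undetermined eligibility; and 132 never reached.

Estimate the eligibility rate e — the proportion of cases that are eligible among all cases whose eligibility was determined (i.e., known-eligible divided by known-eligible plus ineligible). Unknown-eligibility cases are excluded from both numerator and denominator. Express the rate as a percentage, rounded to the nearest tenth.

74.7%

Determined eligible = 129 + 73 + 132 = 334
e = 334 / (334 + 113) = 334 / 447 = 0.7472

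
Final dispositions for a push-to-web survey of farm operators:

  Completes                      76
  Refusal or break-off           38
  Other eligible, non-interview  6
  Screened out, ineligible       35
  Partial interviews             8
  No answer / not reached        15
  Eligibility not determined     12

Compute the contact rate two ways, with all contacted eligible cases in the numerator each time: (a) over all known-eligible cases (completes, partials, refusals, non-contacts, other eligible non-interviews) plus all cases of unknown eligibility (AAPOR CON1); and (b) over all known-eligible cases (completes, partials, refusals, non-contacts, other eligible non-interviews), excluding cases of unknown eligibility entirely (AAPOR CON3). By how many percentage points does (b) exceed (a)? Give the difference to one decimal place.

6.9

Top = 76 + 8 + 38 + 6 = 128
Denom = 76 + 8 + 38 + 15 + 6 + 12 = 155
CON1 = 128 / 155 = 0.8258
Denom = 76 + 8 + 38 + 15 + 6 = 143
CON3 = 128 / 143 = 0.8951
Difference = 89.51 − 82.58 = 6.93 percentage points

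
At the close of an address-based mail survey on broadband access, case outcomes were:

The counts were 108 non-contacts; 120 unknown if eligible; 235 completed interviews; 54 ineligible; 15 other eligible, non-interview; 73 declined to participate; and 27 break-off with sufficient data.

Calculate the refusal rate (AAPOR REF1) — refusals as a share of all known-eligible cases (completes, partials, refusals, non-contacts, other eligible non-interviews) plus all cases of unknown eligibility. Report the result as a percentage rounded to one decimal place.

Top → 73
Denom → 235 + 27 + 73 + 108 + 15 + 120 = 578
REF1 = 73 / 578 = 0.1263

12.6%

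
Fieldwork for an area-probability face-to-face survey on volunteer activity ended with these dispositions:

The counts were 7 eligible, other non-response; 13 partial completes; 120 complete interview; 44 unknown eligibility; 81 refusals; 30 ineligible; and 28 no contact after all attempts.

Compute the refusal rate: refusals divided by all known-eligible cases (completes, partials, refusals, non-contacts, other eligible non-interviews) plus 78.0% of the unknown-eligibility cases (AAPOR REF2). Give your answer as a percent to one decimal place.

28.6%

Top = 81
Eligible (known) = 120 + 13 + 81 + 28 + 7 = 249
Estimated eligible among unknowns = 0.7800 × 44 = 34.32
Denominator = 249 + 34.32 = 283.32
REF2 = 81 / 283.32 = 0.2859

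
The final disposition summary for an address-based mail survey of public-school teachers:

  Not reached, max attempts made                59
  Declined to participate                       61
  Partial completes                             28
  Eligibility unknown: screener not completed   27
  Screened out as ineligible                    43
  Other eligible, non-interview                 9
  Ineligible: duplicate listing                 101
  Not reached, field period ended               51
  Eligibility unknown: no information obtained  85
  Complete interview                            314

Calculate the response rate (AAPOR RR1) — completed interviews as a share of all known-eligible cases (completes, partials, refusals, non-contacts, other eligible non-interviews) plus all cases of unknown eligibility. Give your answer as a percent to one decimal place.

49.5%

No answer / not reached = 51 + 59 = 110
Eligibility not determined = 27 + 85 = 112
Out of scope = 43 + 101 = 144
Num = 314
Base = 314 + 28 + 61 + 110 + 9 + 112 = 634
RR1 = 314 / 634 = 0.4953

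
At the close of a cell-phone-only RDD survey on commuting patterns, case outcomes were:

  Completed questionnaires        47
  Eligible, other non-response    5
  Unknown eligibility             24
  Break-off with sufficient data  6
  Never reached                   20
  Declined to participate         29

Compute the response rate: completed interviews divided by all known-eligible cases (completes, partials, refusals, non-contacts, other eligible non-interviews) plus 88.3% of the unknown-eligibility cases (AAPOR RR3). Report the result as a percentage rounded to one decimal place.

36.7%

Numerator → 47
Known eligible → 47 + 6 + 29 + 20 + 5 = 107
Estimated eligible among unknowns → 0.8830 × 24 = 21.19
Denom → 107 + 21.19 = 128.19
RR3 = 47 / 128.19 = 0.3666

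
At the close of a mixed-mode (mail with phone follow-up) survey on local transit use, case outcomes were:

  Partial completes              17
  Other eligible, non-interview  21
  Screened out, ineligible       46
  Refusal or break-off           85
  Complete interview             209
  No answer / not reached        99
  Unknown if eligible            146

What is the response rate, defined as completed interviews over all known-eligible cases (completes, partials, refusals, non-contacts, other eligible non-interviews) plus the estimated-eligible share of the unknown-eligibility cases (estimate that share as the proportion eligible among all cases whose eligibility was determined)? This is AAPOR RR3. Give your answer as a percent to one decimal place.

Num = 209
Known eligible = 209 + 17 + 85 + 99 + 21 = 431
e = 431 / (431 + 46) = 431 / 477 = 0.9036
Eligible share of unknowns = 0.9036 × 146 = 131.93
Denominator = 431 + 131.93 = 562.93
RR3 = 209 / 562.93 = 0.3713

37.1%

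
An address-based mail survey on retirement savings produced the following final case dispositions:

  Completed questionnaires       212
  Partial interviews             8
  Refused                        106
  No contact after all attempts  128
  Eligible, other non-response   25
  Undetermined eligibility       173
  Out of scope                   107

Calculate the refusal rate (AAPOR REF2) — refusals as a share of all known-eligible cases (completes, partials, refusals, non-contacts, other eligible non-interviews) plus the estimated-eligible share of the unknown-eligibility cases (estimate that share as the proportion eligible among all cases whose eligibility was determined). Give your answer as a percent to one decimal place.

Numerator = 106
Eligible (known) = 212 + 8 + 106 + 128 + 25 = 479
e = 479 / (479 + 107) = 479 / 586 = 0.8174
Estimated eligible among unknowns = 0.8174 × 173 = 141.41
Base = 479 + 141.41 = 620.41
REF2 = 106 / 620.41 = 0.1709

17.1%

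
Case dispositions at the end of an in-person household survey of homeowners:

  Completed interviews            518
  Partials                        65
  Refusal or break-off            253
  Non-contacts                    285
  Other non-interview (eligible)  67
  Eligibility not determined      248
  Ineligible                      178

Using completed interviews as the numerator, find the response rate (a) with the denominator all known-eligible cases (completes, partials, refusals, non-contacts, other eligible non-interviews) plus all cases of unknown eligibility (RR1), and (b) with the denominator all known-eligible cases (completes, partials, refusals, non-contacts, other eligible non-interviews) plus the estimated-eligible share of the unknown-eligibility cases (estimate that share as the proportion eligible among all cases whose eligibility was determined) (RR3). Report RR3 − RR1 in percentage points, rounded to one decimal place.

Numerator = 518
Denominator = 518 + 65 + 253 + 285 + 67 + 248 = 1436
RR1 = 518 / 1436 = 0.3607
Determined eligible = 518 + 65 + 253 + 285 + 67 = 1188
e = 1188 / (1188 + 178) = 1188 / 1366 = 0.8697
Eligible share of unknowns = 0.8697 × 248 = 215.69
Denominator = 1188 + 215.69 = 1403.69
RR3 = 518 / 1403.69 = 0.3690
Difference = 36.90 − 36.07 = 0.83 percentage points

0.8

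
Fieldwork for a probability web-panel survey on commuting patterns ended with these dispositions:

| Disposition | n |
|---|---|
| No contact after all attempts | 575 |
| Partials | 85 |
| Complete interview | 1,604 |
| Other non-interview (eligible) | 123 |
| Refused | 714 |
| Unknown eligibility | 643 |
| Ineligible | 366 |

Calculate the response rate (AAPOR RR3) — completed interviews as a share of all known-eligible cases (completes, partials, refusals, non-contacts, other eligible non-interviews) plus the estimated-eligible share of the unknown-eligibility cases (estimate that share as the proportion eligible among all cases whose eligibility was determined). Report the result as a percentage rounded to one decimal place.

43.6%

Top: 1604
Determined eligible: 1604 + 85 + 714 + 575 + 123 = 3101
e = 3101 / (3101 + 366) = 3101 / 3467 = 0.8944
Eligible share of unknowns: 0.8944 × 643 = 575.10
Base: 3101 + 575.10 = 3676.10
RR3 = 1604 / 3676.10 = 0.4363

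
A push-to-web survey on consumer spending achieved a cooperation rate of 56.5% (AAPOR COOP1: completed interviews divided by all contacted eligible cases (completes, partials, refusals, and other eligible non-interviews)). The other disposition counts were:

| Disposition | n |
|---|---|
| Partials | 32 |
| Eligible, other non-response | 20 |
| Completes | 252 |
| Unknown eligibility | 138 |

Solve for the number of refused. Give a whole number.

142

COOP1 = 252 / D = 0.565
D = 252 / 0.565 = 446.0
Rest of base = 304
refused = 446.0 − 304 ≈ 142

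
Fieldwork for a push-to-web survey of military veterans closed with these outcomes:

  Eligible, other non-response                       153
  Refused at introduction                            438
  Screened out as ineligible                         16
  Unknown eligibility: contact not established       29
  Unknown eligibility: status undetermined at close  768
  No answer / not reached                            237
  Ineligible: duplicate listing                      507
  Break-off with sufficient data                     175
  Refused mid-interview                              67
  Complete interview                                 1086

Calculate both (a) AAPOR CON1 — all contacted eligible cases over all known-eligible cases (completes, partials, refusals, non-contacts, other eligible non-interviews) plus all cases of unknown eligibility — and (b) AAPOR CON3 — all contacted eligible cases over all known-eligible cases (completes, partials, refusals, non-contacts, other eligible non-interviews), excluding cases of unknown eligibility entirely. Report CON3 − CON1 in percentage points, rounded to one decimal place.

24.0

Declined to participate = 438 + 67 = 505
Eligibility not determined = 29 + 768 = 797
Not eligible = 16 + 507 = 523
Top = 1086 + 175 + 505 + 153 = 1919
Denominator = 1086 + 175 + 505 + 237 + 153 + 797 = 2953
CON1 = 1919 / 2953 = 0.6498
Denominator = 1086 + 175 + 505 + 237 + 153 = 2156
CON3 = 1919 / 2156 = 0.8901
Difference = 89.01 − 64.98 = 24.03 percentage points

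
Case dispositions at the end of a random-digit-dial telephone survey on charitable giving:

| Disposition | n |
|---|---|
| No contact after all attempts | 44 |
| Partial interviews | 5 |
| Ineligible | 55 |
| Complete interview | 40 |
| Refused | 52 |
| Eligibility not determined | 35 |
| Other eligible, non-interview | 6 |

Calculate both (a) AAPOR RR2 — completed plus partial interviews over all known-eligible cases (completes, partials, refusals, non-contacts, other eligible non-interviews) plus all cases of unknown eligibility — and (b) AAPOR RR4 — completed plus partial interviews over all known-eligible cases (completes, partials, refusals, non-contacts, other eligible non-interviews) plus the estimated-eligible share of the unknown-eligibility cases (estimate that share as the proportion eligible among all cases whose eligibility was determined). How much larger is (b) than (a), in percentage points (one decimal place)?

1.4

Num = 40 + 5 = 45
Denominator = 40 + 5 + 52 + 44 + 6 + 35 = 182
RR2 = 45 / 182 = 0.2473
Determined eligible = 40 + 5 + 52 + 44 + 6 = 147
e = 147 / (147 + 55) = 147 / 202 = 0.7277
e × U = 0.7277 × 35 = 25.47
Denominator = 147 + 25.47 = 172.47
RR4 = 45 / 172.47 = 0.2609
Difference = 26.09 − 24.73 = 1.36 percentage points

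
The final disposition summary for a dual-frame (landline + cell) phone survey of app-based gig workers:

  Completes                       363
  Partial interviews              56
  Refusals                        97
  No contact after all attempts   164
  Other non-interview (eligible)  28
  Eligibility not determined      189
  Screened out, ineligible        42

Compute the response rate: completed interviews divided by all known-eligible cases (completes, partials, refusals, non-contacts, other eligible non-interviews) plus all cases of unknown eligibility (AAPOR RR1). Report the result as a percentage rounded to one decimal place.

Numerator = 363
Denom = 363 + 56 + 97 + 164 + 28 + 189 = 897
RR1 = 363 / 897 = 0.4047

40.5%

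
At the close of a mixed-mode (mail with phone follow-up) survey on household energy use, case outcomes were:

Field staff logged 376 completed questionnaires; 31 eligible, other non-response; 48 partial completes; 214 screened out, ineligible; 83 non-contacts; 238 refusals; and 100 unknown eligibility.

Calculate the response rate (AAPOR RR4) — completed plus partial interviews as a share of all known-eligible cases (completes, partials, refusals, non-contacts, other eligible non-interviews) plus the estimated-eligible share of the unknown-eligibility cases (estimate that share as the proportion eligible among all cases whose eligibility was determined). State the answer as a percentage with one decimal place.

49.6%

Numerator = 376 + 48 = 424
Determined eligible = 376 + 48 + 238 + 83 + 31 = 776
e = 776 / (776 + 214) = 776 / 990 = 0.7838
Eligible share of unknowns = 0.7838 × 100 = 78.38
Denom = 776 + 78.38 = 854.38
RR4 = 424 / 854.38 = 0.4963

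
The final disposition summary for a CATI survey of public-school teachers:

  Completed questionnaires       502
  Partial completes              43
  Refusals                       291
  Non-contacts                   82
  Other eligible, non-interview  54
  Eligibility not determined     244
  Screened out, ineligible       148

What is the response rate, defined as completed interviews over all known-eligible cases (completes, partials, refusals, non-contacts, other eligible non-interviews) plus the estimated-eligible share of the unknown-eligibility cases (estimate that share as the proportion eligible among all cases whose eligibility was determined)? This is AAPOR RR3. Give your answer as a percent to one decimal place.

42.4%

Num: 502
Eligible (known): 502 + 43 + 291 + 82 + 54 = 972
e = 972 / (972 + 148) = 972 / 1120 = 0.8679
Eligible share of unknowns: 0.8679 × 244 = 211.77
Denom: 972 + 211.77 = 1183.77
RR3 = 502 / 1183.77 = 0.4241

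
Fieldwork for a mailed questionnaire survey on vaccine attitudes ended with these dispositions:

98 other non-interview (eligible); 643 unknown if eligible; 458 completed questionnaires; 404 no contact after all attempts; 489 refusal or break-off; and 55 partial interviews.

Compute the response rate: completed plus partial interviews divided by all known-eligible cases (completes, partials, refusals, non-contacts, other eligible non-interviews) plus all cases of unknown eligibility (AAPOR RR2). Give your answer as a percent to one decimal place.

Top = 458 + 55 = 513
Denom = 458 + 55 + 489 + 404 + 98 + 643 = 2147
RR2 = 513 / 2147 = 0.2389

23.9%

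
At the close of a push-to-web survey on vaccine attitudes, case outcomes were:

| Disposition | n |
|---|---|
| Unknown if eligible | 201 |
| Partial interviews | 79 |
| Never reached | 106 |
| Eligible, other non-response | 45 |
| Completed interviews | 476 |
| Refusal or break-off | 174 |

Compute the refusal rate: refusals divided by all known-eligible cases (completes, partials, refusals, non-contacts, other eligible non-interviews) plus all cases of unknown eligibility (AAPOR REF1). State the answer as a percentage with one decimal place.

Top → 174
Denominator → 476 + 79 + 174 + 106 + 45 + 201 = 1081
REF1 = 174 / 1081 = 0.1610

16.1%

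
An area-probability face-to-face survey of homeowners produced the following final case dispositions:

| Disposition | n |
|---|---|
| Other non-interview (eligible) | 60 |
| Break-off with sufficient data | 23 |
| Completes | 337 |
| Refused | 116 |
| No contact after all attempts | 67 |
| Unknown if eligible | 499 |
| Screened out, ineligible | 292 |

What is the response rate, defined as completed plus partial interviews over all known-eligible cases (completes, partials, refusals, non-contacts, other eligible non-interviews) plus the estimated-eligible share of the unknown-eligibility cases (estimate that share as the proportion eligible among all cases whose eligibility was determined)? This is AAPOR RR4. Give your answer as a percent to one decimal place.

38.3%

Num = 337 + 23 = 360
Known eligible = 337 + 23 + 116 + 67 + 60 = 603
e = 603 / (603 + 292) = 603 / 895 = 0.6737
e × U = 0.6737 × 499 = 336.18
Denominator = 603 + 336.18 = 939.18
RR4 = 360 / 939.18 = 0.3833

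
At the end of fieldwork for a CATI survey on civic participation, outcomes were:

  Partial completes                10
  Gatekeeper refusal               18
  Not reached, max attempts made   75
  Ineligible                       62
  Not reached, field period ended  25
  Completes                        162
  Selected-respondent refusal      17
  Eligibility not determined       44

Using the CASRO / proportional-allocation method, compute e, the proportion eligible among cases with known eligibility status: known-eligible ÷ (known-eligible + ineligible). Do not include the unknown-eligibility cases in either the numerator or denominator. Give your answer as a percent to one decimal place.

83.2%

Refused = 18 + 17 = 35
Non-contacts = 25 + 75 = 100
Eligible (known) → 162 + 10 + 35 + 100 = 307
e = 307 / (307 + 62) = 307 / 369 = 0.8320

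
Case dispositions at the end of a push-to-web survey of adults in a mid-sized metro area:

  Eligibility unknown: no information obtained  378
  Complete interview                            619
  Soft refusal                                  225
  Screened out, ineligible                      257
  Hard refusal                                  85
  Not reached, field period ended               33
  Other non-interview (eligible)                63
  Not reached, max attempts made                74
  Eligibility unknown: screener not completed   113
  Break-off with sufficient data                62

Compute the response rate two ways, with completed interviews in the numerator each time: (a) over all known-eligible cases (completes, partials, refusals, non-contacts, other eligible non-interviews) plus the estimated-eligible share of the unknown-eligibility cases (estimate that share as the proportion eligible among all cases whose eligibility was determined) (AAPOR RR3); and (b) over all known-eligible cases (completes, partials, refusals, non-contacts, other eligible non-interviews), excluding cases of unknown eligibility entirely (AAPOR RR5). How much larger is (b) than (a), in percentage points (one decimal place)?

Declined to participate = 85 + 225 = 310
No answer / not reached = 33 + 74 = 107
Unknown eligibility = 113 + 378 = 491
Top → 619
Eligible (known) → 619 + 62 + 310 + 107 + 63 = 1161
e = 1161 / (1161 + 257) = 1161 / 1418 = 0.8188
e × U → 0.8188 × 491 = 402.03
Denominator → 1161 + 402.03 = 1563.03
RR3 = 619 / 1563.03 = 0.3960
Denominator → 619 + 62 + 310 + 107 + 63 = 1161
RR5 = 619 / 1161 = 0.5332
Difference = 53.32 − 39.60 = 13.72 percentage points

13.7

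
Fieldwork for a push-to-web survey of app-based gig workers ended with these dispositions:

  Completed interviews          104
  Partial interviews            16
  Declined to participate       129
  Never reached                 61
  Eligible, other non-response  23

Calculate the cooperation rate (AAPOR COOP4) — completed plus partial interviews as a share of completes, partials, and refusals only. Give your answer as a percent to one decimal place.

Top → 104 + 16 = 120
Denom → 104 + 16 + 129 = 249
COOP4 = 120 / 249 = 0.4819

48.2%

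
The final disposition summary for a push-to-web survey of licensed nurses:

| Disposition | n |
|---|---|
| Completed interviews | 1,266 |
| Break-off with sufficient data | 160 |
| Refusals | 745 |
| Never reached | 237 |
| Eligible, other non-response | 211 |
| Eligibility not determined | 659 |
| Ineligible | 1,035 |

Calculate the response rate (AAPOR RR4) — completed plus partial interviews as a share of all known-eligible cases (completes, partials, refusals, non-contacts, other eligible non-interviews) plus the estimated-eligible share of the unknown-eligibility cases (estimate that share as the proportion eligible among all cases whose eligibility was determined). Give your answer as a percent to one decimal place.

Num: 1266 + 160 = 1426
Eligible (known): 1266 + 160 + 745 + 237 + 211 = 2619
e = 2619 / (2619 + 1035) = 2619 / 3654 = 0.7167
Estimated eligible among unknowns: 0.7167 × 659 = 472.31
Denominator: 2619 + 472.31 = 3091.31
RR4 = 1426 / 3091.31 = 0.4613

46.1%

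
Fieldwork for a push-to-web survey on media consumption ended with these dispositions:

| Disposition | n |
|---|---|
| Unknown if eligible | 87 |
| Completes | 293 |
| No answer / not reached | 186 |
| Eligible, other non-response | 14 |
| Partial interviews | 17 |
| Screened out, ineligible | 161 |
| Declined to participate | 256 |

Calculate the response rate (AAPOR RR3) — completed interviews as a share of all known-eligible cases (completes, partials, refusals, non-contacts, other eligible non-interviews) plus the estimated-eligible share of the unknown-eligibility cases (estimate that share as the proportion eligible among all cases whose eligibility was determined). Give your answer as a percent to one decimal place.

35.0%

Top → 293
Eligible (known) → 293 + 17 + 256 + 186 + 14 = 766
e = 766 / (766 + 161) = 766 / 927 = 0.8263
Eligible share of unknowns → 0.8263 × 87 = 71.89
Denom → 766 + 71.89 = 837.89
RR3 = 293 / 837.89 = 0.3497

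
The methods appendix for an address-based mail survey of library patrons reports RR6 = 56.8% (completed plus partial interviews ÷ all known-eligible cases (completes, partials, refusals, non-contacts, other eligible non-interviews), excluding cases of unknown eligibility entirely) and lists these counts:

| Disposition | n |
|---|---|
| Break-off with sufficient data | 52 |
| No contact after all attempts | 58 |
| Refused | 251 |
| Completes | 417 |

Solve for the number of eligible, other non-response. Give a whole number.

Num: 417 + 52 = 469
RR6 = 469 / D = 0.568
D = 469 / 0.568 = 825.7
Rest of base = 778
eligible, other non-response = 825.7 − 778 ≈ 48

48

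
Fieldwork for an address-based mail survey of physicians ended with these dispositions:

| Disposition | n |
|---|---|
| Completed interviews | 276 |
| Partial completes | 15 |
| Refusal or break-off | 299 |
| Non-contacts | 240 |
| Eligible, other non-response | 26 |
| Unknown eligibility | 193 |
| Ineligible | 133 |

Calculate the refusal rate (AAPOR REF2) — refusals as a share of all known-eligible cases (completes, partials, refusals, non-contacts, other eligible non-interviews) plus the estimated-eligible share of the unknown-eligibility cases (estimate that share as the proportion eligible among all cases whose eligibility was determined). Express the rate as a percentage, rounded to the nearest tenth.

29.2%

Numerator → 299
Eligible (known) → 276 + 15 + 299 + 240 + 26 = 856
e = 856 / (856 + 133) = 856 / 989 = 0.8655
e × U → 0.8655 × 193 = 167.04
Denom → 856 + 167.04 = 1023.04
REF2 = 299 / 1023.04 = 0.2923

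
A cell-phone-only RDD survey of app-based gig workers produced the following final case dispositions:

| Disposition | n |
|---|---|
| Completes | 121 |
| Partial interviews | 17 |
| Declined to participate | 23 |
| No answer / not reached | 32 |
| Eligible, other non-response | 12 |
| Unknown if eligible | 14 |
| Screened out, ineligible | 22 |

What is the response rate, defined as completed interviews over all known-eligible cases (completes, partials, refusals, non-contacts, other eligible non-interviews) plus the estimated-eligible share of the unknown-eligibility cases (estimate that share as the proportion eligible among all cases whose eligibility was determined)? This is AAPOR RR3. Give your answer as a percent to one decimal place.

55.6%

Top → 121
Eligible (known) → 121 + 17 + 23 + 32 + 12 = 205
e = 205 / (205 + 22) = 205 / 227 = 0.9031
Estimated eligible among unknowns → 0.9031 × 14 = 12.64
Denom → 205 + 12.64 = 217.64
RR3 = 121 / 217.64 = 0.5560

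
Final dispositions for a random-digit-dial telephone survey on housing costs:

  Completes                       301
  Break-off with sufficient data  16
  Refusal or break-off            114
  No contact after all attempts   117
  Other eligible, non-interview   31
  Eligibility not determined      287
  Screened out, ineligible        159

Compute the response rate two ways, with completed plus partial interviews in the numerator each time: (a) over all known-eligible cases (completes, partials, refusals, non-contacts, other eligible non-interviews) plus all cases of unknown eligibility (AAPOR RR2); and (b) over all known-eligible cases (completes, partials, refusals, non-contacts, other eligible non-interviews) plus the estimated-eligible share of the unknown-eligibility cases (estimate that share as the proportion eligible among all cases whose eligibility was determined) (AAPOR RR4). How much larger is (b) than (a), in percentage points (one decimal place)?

2.8

Numerator = 301 + 16 = 317
Denominator = 301 + 16 + 114 + 117 + 31 + 287 = 866
RR2 = 317 / 866 = 0.3661
Eligible (known) = 301 + 16 + 114 + 117 + 31 = 579
e = 579 / (579 + 159) = 579 / 738 = 0.7846
e × U = 0.7846 × 287 = 225.18
Denominator = 579 + 225.18 = 804.18
RR4 = 317 / 804.18 = 0.3942
Difference = 39.42 − 36.61 = 2.81 percentage points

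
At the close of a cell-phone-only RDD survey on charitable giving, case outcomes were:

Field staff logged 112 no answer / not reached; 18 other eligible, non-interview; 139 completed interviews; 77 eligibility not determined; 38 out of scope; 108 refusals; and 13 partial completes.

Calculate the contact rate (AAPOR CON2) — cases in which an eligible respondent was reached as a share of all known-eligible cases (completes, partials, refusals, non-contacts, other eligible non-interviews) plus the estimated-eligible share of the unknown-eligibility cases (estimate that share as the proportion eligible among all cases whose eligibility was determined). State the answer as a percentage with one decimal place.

60.4%

Num → 139 + 13 + 108 + 18 = 278
Determined eligible → 139 + 13 + 108 + 112 + 18 = 390
e = 390 / (390 + 38) = 390 / 428 = 0.9112
e × U → 0.9112 × 77 = 70.16
Base → 390 + 70.16 = 460.16
CON2 = 278 / 460.16 = 0.6041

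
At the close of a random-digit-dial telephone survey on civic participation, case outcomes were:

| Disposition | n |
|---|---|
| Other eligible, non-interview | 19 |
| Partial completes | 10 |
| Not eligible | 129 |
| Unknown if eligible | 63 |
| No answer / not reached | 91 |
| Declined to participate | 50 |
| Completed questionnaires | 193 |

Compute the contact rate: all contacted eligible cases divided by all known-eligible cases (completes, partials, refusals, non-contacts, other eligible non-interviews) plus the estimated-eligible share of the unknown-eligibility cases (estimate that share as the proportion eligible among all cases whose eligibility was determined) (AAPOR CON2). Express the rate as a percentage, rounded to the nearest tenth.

66.4%

Numerator → 193 + 10 + 50 + 19 = 272
Known eligible → 193 + 10 + 50 + 91 + 19 = 363
e = 363 / (363 + 129) = 363 / 492 = 0.7378
Estimated eligible among unknowns → 0.7378 × 63 = 46.48
Denominator → 363 + 46.48 = 409.48
CON2 = 272 / 409.48 = 0.6643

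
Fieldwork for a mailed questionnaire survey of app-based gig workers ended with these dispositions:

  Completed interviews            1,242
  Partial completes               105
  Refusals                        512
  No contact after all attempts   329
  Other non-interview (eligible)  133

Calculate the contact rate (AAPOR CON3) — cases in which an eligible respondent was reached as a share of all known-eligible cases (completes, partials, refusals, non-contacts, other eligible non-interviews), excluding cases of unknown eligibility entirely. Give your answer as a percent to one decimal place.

Top → 1242 + 105 + 512 + 133 = 1992
Base → 1242 + 105 + 512 + 329 + 133 = 2321
CON3 = 1992 / 2321 = 0.8583

85.8%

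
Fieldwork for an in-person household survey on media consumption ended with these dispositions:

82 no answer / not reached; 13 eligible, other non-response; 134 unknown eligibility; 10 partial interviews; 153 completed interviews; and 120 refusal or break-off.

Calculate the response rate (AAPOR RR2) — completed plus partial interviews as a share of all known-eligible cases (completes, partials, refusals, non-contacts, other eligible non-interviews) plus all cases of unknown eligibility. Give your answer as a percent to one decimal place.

31.8%

Num → 153 + 10 = 163
Denominator → 153 + 10 + 120 + 82 + 13 + 134 = 512
RR2 = 163 / 512 = 0.3184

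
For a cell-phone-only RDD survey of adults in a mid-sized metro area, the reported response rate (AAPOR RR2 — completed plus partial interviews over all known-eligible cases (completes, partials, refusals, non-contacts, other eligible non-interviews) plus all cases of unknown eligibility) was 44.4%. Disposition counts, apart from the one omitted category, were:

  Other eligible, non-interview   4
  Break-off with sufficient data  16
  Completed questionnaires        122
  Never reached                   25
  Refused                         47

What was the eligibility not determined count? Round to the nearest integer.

Numerator = 122 + 16 = 138
RR2 = 138 / D = 0.444
D = 138 / 0.444 = 310.8
Remaining denominator categories sum to 214
eligibility not determined = 310.8 − 214 ≈ 97

97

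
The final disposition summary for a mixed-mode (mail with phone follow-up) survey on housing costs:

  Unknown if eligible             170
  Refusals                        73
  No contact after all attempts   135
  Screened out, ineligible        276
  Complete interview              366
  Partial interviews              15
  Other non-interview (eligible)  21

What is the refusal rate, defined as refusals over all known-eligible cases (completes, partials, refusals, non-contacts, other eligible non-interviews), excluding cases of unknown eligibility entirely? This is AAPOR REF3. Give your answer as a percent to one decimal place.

12.0%

Num = 73
Base = 366 + 15 + 73 + 135 + 21 = 610
REF3 = 73 / 610 = 0.1197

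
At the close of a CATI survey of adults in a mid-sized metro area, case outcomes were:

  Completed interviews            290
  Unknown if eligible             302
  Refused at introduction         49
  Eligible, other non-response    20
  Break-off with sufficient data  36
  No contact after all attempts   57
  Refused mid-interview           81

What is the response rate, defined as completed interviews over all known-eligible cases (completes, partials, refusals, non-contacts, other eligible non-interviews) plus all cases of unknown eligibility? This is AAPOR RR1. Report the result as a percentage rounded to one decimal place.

Declined to participate = 49 + 81 = 130
Num = 290
Denom = 290 + 36 + 130 + 57 + 20 + 302 = 835
RR1 = 290 / 835 = 0.3473

34.7%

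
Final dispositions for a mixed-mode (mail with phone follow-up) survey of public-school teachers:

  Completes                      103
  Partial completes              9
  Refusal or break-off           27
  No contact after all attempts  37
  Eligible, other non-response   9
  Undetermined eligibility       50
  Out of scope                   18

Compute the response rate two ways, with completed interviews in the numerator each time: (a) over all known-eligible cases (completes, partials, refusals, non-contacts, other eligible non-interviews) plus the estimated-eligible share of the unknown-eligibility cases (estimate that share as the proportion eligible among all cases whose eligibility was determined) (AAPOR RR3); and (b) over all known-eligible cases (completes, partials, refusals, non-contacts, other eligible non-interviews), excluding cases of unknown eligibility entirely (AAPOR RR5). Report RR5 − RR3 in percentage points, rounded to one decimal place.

11.0

Top = 103
Determined eligible = 103 + 9 + 27 + 37 + 9 = 185
e = 185 / (185 + 18) = 185 / 203 = 0.9113
e × U = 0.9113 × 50 = 45.56
Base = 185 + 45.56 = 230.56
RR3 = 103 / 230.56 = 0.4467
Base = 103 + 9 + 27 + 37 + 9 = 185
RR5 = 103 / 185 = 0.5568
Difference = 55.68 − 44.67 = 11.01 percentage points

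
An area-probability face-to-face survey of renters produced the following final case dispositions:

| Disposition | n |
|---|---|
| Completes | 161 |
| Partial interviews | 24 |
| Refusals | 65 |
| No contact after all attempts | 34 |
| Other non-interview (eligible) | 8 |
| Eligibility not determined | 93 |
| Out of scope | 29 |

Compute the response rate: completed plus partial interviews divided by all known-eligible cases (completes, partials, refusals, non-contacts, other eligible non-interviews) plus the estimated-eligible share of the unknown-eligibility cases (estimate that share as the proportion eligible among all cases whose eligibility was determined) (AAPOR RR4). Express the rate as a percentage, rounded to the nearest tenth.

Num = 161 + 24 = 185
Determined eligible = 161 + 24 + 65 + 34 + 8 = 292
e = 292 / (292 + 29) = 292 / 321 = 0.9097
Estimated eligible among unknowns = 0.9097 × 93 = 84.60
Denom = 292 + 84.60 = 376.60
RR4 = 185 / 376.60 = 0.4912

49.1%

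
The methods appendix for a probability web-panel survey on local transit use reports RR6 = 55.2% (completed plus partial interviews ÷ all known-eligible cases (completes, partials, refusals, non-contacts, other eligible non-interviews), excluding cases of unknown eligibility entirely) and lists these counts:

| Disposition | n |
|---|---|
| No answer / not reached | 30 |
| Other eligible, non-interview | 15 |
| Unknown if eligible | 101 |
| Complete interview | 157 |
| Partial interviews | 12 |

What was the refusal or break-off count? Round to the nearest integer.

Numerator → 157 + 12 = 169
RR6 = 169 / D = 0.552
D = 169 / 0.552 = 306.2
Rest of base = 214
refusal or break-off = 306.2 − 214 ≈ 92

92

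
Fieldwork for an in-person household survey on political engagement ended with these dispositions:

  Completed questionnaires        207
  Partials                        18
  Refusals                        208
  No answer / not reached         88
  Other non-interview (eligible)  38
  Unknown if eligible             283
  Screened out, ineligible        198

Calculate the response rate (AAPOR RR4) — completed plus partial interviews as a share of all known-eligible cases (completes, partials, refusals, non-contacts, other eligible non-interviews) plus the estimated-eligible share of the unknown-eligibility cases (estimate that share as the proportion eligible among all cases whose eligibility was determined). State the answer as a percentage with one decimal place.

29.3%

Numerator → 207 + 18 = 225
Determined eligible → 207 + 18 + 208 + 88 + 38 = 559
e = 559 / (559 + 198) = 559 / 757 = 0.7384
Eligible share of unknowns → 0.7384 × 283 = 208.97
Denom → 559 + 208.97 = 767.97
RR4 = 225 / 767.97 = 0.2930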